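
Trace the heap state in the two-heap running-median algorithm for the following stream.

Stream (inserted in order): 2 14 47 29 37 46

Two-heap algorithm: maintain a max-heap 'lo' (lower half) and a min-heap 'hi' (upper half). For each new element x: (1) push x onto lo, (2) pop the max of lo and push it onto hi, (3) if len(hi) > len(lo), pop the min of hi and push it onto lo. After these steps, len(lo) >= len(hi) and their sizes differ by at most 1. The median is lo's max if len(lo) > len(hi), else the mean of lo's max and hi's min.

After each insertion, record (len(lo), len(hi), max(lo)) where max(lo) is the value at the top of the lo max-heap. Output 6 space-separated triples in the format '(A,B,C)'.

Answer: (1,0,2) (1,1,2) (2,1,14) (2,2,14) (3,2,29) (3,3,29)

Derivation:
Step 1: insert 2 -> lo=[2] hi=[] -> (len(lo)=1, len(hi)=0, max(lo)=2)
Step 2: insert 14 -> lo=[2] hi=[14] -> (len(lo)=1, len(hi)=1, max(lo)=2)
Step 3: insert 47 -> lo=[2, 14] hi=[47] -> (len(lo)=2, len(hi)=1, max(lo)=14)
Step 4: insert 29 -> lo=[2, 14] hi=[29, 47] -> (len(lo)=2, len(hi)=2, max(lo)=14)
Step 5: insert 37 -> lo=[2, 14, 29] hi=[37, 47] -> (len(lo)=3, len(hi)=2, max(lo)=29)
Step 6: insert 46 -> lo=[2, 14, 29] hi=[37, 46, 47] -> (len(lo)=3, len(hi)=3, max(lo)=29)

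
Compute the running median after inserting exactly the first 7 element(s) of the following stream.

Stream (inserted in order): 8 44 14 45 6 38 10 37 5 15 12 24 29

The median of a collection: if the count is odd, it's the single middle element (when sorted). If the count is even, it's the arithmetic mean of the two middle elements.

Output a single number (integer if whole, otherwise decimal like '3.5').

Answer: 14

Derivation:
Step 1: insert 8 -> lo=[8] (size 1, max 8) hi=[] (size 0) -> median=8
Step 2: insert 44 -> lo=[8] (size 1, max 8) hi=[44] (size 1, min 44) -> median=26
Step 3: insert 14 -> lo=[8, 14] (size 2, max 14) hi=[44] (size 1, min 44) -> median=14
Step 4: insert 45 -> lo=[8, 14] (size 2, max 14) hi=[44, 45] (size 2, min 44) -> median=29
Step 5: insert 6 -> lo=[6, 8, 14] (size 3, max 14) hi=[44, 45] (size 2, min 44) -> median=14
Step 6: insert 38 -> lo=[6, 8, 14] (size 3, max 14) hi=[38, 44, 45] (size 3, min 38) -> median=26
Step 7: insert 10 -> lo=[6, 8, 10, 14] (size 4, max 14) hi=[38, 44, 45] (size 3, min 38) -> median=14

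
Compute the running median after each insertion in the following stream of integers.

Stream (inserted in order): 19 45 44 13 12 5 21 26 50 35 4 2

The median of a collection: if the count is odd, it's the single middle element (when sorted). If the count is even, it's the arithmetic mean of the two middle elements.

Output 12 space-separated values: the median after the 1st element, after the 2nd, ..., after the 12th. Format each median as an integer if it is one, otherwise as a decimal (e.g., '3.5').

Answer: 19 32 44 31.5 19 16 19 20 21 23.5 21 20

Derivation:
Step 1: insert 19 -> lo=[19] (size 1, max 19) hi=[] (size 0) -> median=19
Step 2: insert 45 -> lo=[19] (size 1, max 19) hi=[45] (size 1, min 45) -> median=32
Step 3: insert 44 -> lo=[19, 44] (size 2, max 44) hi=[45] (size 1, min 45) -> median=44
Step 4: insert 13 -> lo=[13, 19] (size 2, max 19) hi=[44, 45] (size 2, min 44) -> median=31.5
Step 5: insert 12 -> lo=[12, 13, 19] (size 3, max 19) hi=[44, 45] (size 2, min 44) -> median=19
Step 6: insert 5 -> lo=[5, 12, 13] (size 3, max 13) hi=[19, 44, 45] (size 3, min 19) -> median=16
Step 7: insert 21 -> lo=[5, 12, 13, 19] (size 4, max 19) hi=[21, 44, 45] (size 3, min 21) -> median=19
Step 8: insert 26 -> lo=[5, 12, 13, 19] (size 4, max 19) hi=[21, 26, 44, 45] (size 4, min 21) -> median=20
Step 9: insert 50 -> lo=[5, 12, 13, 19, 21] (size 5, max 21) hi=[26, 44, 45, 50] (size 4, min 26) -> median=21
Step 10: insert 35 -> lo=[5, 12, 13, 19, 21] (size 5, max 21) hi=[26, 35, 44, 45, 50] (size 5, min 26) -> median=23.5
Step 11: insert 4 -> lo=[4, 5, 12, 13, 19, 21] (size 6, max 21) hi=[26, 35, 44, 45, 50] (size 5, min 26) -> median=21
Step 12: insert 2 -> lo=[2, 4, 5, 12, 13, 19] (size 6, max 19) hi=[21, 26, 35, 44, 45, 50] (size 6, min 21) -> median=20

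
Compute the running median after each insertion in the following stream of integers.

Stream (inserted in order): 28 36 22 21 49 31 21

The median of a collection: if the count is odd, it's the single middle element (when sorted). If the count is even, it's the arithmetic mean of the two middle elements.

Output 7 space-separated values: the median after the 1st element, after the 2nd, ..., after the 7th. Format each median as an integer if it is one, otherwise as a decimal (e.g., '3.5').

Answer: 28 32 28 25 28 29.5 28

Derivation:
Step 1: insert 28 -> lo=[28] (size 1, max 28) hi=[] (size 0) -> median=28
Step 2: insert 36 -> lo=[28] (size 1, max 28) hi=[36] (size 1, min 36) -> median=32
Step 3: insert 22 -> lo=[22, 28] (size 2, max 28) hi=[36] (size 1, min 36) -> median=28
Step 4: insert 21 -> lo=[21, 22] (size 2, max 22) hi=[28, 36] (size 2, min 28) -> median=25
Step 5: insert 49 -> lo=[21, 22, 28] (size 3, max 28) hi=[36, 49] (size 2, min 36) -> median=28
Step 6: insert 31 -> lo=[21, 22, 28] (size 3, max 28) hi=[31, 36, 49] (size 3, min 31) -> median=29.5
Step 7: insert 21 -> lo=[21, 21, 22, 28] (size 4, max 28) hi=[31, 36, 49] (size 3, min 31) -> median=28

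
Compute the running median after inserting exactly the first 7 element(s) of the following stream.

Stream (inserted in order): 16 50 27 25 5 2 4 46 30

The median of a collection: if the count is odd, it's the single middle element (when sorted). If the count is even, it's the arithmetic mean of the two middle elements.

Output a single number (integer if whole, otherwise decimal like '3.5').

Answer: 16

Derivation:
Step 1: insert 16 -> lo=[16] (size 1, max 16) hi=[] (size 0) -> median=16
Step 2: insert 50 -> lo=[16] (size 1, max 16) hi=[50] (size 1, min 50) -> median=33
Step 3: insert 27 -> lo=[16, 27] (size 2, max 27) hi=[50] (size 1, min 50) -> median=27
Step 4: insert 25 -> lo=[16, 25] (size 2, max 25) hi=[27, 50] (size 2, min 27) -> median=26
Step 5: insert 5 -> lo=[5, 16, 25] (size 3, max 25) hi=[27, 50] (size 2, min 27) -> median=25
Step 6: insert 2 -> lo=[2, 5, 16] (size 3, max 16) hi=[25, 27, 50] (size 3, min 25) -> median=20.5
Step 7: insert 4 -> lo=[2, 4, 5, 16] (size 4, max 16) hi=[25, 27, 50] (size 3, min 25) -> median=16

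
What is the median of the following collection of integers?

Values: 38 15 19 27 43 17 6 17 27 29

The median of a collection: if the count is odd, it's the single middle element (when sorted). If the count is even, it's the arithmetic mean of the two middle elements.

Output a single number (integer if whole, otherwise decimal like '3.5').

Step 1: insert 38 -> lo=[38] (size 1, max 38) hi=[] (size 0) -> median=38
Step 2: insert 15 -> lo=[15] (size 1, max 15) hi=[38] (size 1, min 38) -> median=26.5
Step 3: insert 19 -> lo=[15, 19] (size 2, max 19) hi=[38] (size 1, min 38) -> median=19
Step 4: insert 27 -> lo=[15, 19] (size 2, max 19) hi=[27, 38] (size 2, min 27) -> median=23
Step 5: insert 43 -> lo=[15, 19, 27] (size 3, max 27) hi=[38, 43] (size 2, min 38) -> median=27
Step 6: insert 17 -> lo=[15, 17, 19] (size 3, max 19) hi=[27, 38, 43] (size 3, min 27) -> median=23
Step 7: insert 6 -> lo=[6, 15, 17, 19] (size 4, max 19) hi=[27, 38, 43] (size 3, min 27) -> median=19
Step 8: insert 17 -> lo=[6, 15, 17, 17] (size 4, max 17) hi=[19, 27, 38, 43] (size 4, min 19) -> median=18
Step 9: insert 27 -> lo=[6, 15, 17, 17, 19] (size 5, max 19) hi=[27, 27, 38, 43] (size 4, min 27) -> median=19
Step 10: insert 29 -> lo=[6, 15, 17, 17, 19] (size 5, max 19) hi=[27, 27, 29, 38, 43] (size 5, min 27) -> median=23

Answer: 23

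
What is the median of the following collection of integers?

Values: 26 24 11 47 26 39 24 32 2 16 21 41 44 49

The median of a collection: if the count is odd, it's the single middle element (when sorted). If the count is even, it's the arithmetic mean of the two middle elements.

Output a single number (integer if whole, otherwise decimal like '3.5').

Step 1: insert 26 -> lo=[26] (size 1, max 26) hi=[] (size 0) -> median=26
Step 2: insert 24 -> lo=[24] (size 1, max 24) hi=[26] (size 1, min 26) -> median=25
Step 3: insert 11 -> lo=[11, 24] (size 2, max 24) hi=[26] (size 1, min 26) -> median=24
Step 4: insert 47 -> lo=[11, 24] (size 2, max 24) hi=[26, 47] (size 2, min 26) -> median=25
Step 5: insert 26 -> lo=[11, 24, 26] (size 3, max 26) hi=[26, 47] (size 2, min 26) -> median=26
Step 6: insert 39 -> lo=[11, 24, 26] (size 3, max 26) hi=[26, 39, 47] (size 3, min 26) -> median=26
Step 7: insert 24 -> lo=[11, 24, 24, 26] (size 4, max 26) hi=[26, 39, 47] (size 3, min 26) -> median=26
Step 8: insert 32 -> lo=[11, 24, 24, 26] (size 4, max 26) hi=[26, 32, 39, 47] (size 4, min 26) -> median=26
Step 9: insert 2 -> lo=[2, 11, 24, 24, 26] (size 5, max 26) hi=[26, 32, 39, 47] (size 4, min 26) -> median=26
Step 10: insert 16 -> lo=[2, 11, 16, 24, 24] (size 5, max 24) hi=[26, 26, 32, 39, 47] (size 5, min 26) -> median=25
Step 11: insert 21 -> lo=[2, 11, 16, 21, 24, 24] (size 6, max 24) hi=[26, 26, 32, 39, 47] (size 5, min 26) -> median=24
Step 12: insert 41 -> lo=[2, 11, 16, 21, 24, 24] (size 6, max 24) hi=[26, 26, 32, 39, 41, 47] (size 6, min 26) -> median=25
Step 13: insert 44 -> lo=[2, 11, 16, 21, 24, 24, 26] (size 7, max 26) hi=[26, 32, 39, 41, 44, 47] (size 6, min 26) -> median=26
Step 14: insert 49 -> lo=[2, 11, 16, 21, 24, 24, 26] (size 7, max 26) hi=[26, 32, 39, 41, 44, 47, 49] (size 7, min 26) -> median=26

Answer: 26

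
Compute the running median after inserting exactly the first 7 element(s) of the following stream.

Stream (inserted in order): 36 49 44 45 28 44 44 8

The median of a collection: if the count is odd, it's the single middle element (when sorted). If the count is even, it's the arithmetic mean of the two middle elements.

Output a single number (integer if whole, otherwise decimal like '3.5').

Answer: 44

Derivation:
Step 1: insert 36 -> lo=[36] (size 1, max 36) hi=[] (size 0) -> median=36
Step 2: insert 49 -> lo=[36] (size 1, max 36) hi=[49] (size 1, min 49) -> median=42.5
Step 3: insert 44 -> lo=[36, 44] (size 2, max 44) hi=[49] (size 1, min 49) -> median=44
Step 4: insert 45 -> lo=[36, 44] (size 2, max 44) hi=[45, 49] (size 2, min 45) -> median=44.5
Step 5: insert 28 -> lo=[28, 36, 44] (size 3, max 44) hi=[45, 49] (size 2, min 45) -> median=44
Step 6: insert 44 -> lo=[28, 36, 44] (size 3, max 44) hi=[44, 45, 49] (size 3, min 44) -> median=44
Step 7: insert 44 -> lo=[28, 36, 44, 44] (size 4, max 44) hi=[44, 45, 49] (size 3, min 44) -> median=44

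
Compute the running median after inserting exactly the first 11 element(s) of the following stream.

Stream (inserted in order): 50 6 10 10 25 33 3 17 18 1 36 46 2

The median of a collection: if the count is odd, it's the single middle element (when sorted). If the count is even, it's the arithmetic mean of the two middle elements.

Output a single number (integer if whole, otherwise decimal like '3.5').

Step 1: insert 50 -> lo=[50] (size 1, max 50) hi=[] (size 0) -> median=50
Step 2: insert 6 -> lo=[6] (size 1, max 6) hi=[50] (size 1, min 50) -> median=28
Step 3: insert 10 -> lo=[6, 10] (size 2, max 10) hi=[50] (size 1, min 50) -> median=10
Step 4: insert 10 -> lo=[6, 10] (size 2, max 10) hi=[10, 50] (size 2, min 10) -> median=10
Step 5: insert 25 -> lo=[6, 10, 10] (size 3, max 10) hi=[25, 50] (size 2, min 25) -> median=10
Step 6: insert 33 -> lo=[6, 10, 10] (size 3, max 10) hi=[25, 33, 50] (size 3, min 25) -> median=17.5
Step 7: insert 3 -> lo=[3, 6, 10, 10] (size 4, max 10) hi=[25, 33, 50] (size 3, min 25) -> median=10
Step 8: insert 17 -> lo=[3, 6, 10, 10] (size 4, max 10) hi=[17, 25, 33, 50] (size 4, min 17) -> median=13.5
Step 9: insert 18 -> lo=[3, 6, 10, 10, 17] (size 5, max 17) hi=[18, 25, 33, 50] (size 4, min 18) -> median=17
Step 10: insert 1 -> lo=[1, 3, 6, 10, 10] (size 5, max 10) hi=[17, 18, 25, 33, 50] (size 5, min 17) -> median=13.5
Step 11: insert 36 -> lo=[1, 3, 6, 10, 10, 17] (size 6, max 17) hi=[18, 25, 33, 36, 50] (size 5, min 18) -> median=17

Answer: 17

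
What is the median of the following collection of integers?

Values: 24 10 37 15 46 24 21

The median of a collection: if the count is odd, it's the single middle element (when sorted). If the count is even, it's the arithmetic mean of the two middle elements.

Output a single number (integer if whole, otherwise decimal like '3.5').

Step 1: insert 24 -> lo=[24] (size 1, max 24) hi=[] (size 0) -> median=24
Step 2: insert 10 -> lo=[10] (size 1, max 10) hi=[24] (size 1, min 24) -> median=17
Step 3: insert 37 -> lo=[10, 24] (size 2, max 24) hi=[37] (size 1, min 37) -> median=24
Step 4: insert 15 -> lo=[10, 15] (size 2, max 15) hi=[24, 37] (size 2, min 24) -> median=19.5
Step 5: insert 46 -> lo=[10, 15, 24] (size 3, max 24) hi=[37, 46] (size 2, min 37) -> median=24
Step 6: insert 24 -> lo=[10, 15, 24] (size 3, max 24) hi=[24, 37, 46] (size 3, min 24) -> median=24
Step 7: insert 21 -> lo=[10, 15, 21, 24] (size 4, max 24) hi=[24, 37, 46] (size 3, min 24) -> median=24

Answer: 24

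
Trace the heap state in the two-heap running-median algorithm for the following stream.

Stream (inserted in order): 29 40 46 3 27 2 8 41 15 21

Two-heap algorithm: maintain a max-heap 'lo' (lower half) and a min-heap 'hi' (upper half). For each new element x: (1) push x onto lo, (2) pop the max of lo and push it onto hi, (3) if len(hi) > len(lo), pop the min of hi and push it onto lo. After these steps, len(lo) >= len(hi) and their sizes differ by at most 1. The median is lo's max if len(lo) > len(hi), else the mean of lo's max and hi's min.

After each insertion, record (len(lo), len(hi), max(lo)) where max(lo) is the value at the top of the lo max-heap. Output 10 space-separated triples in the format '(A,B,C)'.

Step 1: insert 29 -> lo=[29] hi=[] -> (len(lo)=1, len(hi)=0, max(lo)=29)
Step 2: insert 40 -> lo=[29] hi=[40] -> (len(lo)=1, len(hi)=1, max(lo)=29)
Step 3: insert 46 -> lo=[29, 40] hi=[46] -> (len(lo)=2, len(hi)=1, max(lo)=40)
Step 4: insert 3 -> lo=[3, 29] hi=[40, 46] -> (len(lo)=2, len(hi)=2, max(lo)=29)
Step 5: insert 27 -> lo=[3, 27, 29] hi=[40, 46] -> (len(lo)=3, len(hi)=2, max(lo)=29)
Step 6: insert 2 -> lo=[2, 3, 27] hi=[29, 40, 46] -> (len(lo)=3, len(hi)=3, max(lo)=27)
Step 7: insert 8 -> lo=[2, 3, 8, 27] hi=[29, 40, 46] -> (len(lo)=4, len(hi)=3, max(lo)=27)
Step 8: insert 41 -> lo=[2, 3, 8, 27] hi=[29, 40, 41, 46] -> (len(lo)=4, len(hi)=4, max(lo)=27)
Step 9: insert 15 -> lo=[2, 3, 8, 15, 27] hi=[29, 40, 41, 46] -> (len(lo)=5, len(hi)=4, max(lo)=27)
Step 10: insert 21 -> lo=[2, 3, 8, 15, 21] hi=[27, 29, 40, 41, 46] -> (len(lo)=5, len(hi)=5, max(lo)=21)

Answer: (1,0,29) (1,1,29) (2,1,40) (2,2,29) (3,2,29) (3,3,27) (4,3,27) (4,4,27) (5,4,27) (5,5,21)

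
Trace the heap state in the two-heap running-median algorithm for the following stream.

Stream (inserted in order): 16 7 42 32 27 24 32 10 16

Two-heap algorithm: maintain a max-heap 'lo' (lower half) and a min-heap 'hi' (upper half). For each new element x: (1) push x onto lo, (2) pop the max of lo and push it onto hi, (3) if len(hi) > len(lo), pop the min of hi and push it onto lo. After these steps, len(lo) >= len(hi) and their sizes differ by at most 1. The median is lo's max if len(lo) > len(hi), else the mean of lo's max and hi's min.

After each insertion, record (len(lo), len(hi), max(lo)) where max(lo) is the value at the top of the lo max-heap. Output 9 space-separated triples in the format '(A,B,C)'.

Step 1: insert 16 -> lo=[16] hi=[] -> (len(lo)=1, len(hi)=0, max(lo)=16)
Step 2: insert 7 -> lo=[7] hi=[16] -> (len(lo)=1, len(hi)=1, max(lo)=7)
Step 3: insert 42 -> lo=[7, 16] hi=[42] -> (len(lo)=2, len(hi)=1, max(lo)=16)
Step 4: insert 32 -> lo=[7, 16] hi=[32, 42] -> (len(lo)=2, len(hi)=2, max(lo)=16)
Step 5: insert 27 -> lo=[7, 16, 27] hi=[32, 42] -> (len(lo)=3, len(hi)=2, max(lo)=27)
Step 6: insert 24 -> lo=[7, 16, 24] hi=[27, 32, 42] -> (len(lo)=3, len(hi)=3, max(lo)=24)
Step 7: insert 32 -> lo=[7, 16, 24, 27] hi=[32, 32, 42] -> (len(lo)=4, len(hi)=3, max(lo)=27)
Step 8: insert 10 -> lo=[7, 10, 16, 24] hi=[27, 32, 32, 42] -> (len(lo)=4, len(hi)=4, max(lo)=24)
Step 9: insert 16 -> lo=[7, 10, 16, 16, 24] hi=[27, 32, 32, 42] -> (len(lo)=5, len(hi)=4, max(lo)=24)

Answer: (1,0,16) (1,1,7) (2,1,16) (2,2,16) (3,2,27) (3,3,24) (4,3,27) (4,4,24) (5,4,24)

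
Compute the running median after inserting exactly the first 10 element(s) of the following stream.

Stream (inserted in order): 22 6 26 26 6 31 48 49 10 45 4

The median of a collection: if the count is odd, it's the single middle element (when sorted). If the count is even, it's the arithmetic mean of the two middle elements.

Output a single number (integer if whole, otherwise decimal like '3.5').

Answer: 26

Derivation:
Step 1: insert 22 -> lo=[22] (size 1, max 22) hi=[] (size 0) -> median=22
Step 2: insert 6 -> lo=[6] (size 1, max 6) hi=[22] (size 1, min 22) -> median=14
Step 3: insert 26 -> lo=[6, 22] (size 2, max 22) hi=[26] (size 1, min 26) -> median=22
Step 4: insert 26 -> lo=[6, 22] (size 2, max 22) hi=[26, 26] (size 2, min 26) -> median=24
Step 5: insert 6 -> lo=[6, 6, 22] (size 3, max 22) hi=[26, 26] (size 2, min 26) -> median=22
Step 6: insert 31 -> lo=[6, 6, 22] (size 3, max 22) hi=[26, 26, 31] (size 3, min 26) -> median=24
Step 7: insert 48 -> lo=[6, 6, 22, 26] (size 4, max 26) hi=[26, 31, 48] (size 3, min 26) -> median=26
Step 8: insert 49 -> lo=[6, 6, 22, 26] (size 4, max 26) hi=[26, 31, 48, 49] (size 4, min 26) -> median=26
Step 9: insert 10 -> lo=[6, 6, 10, 22, 26] (size 5, max 26) hi=[26, 31, 48, 49] (size 4, min 26) -> median=26
Step 10: insert 45 -> lo=[6, 6, 10, 22, 26] (size 5, max 26) hi=[26, 31, 45, 48, 49] (size 5, min 26) -> median=26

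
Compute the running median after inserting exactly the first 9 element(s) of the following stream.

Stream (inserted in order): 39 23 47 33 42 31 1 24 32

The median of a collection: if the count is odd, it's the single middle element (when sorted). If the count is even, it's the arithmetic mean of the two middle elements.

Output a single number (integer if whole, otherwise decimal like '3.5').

Step 1: insert 39 -> lo=[39] (size 1, max 39) hi=[] (size 0) -> median=39
Step 2: insert 23 -> lo=[23] (size 1, max 23) hi=[39] (size 1, min 39) -> median=31
Step 3: insert 47 -> lo=[23, 39] (size 2, max 39) hi=[47] (size 1, min 47) -> median=39
Step 4: insert 33 -> lo=[23, 33] (size 2, max 33) hi=[39, 47] (size 2, min 39) -> median=36
Step 5: insert 42 -> lo=[23, 33, 39] (size 3, max 39) hi=[42, 47] (size 2, min 42) -> median=39
Step 6: insert 31 -> lo=[23, 31, 33] (size 3, max 33) hi=[39, 42, 47] (size 3, min 39) -> median=36
Step 7: insert 1 -> lo=[1, 23, 31, 33] (size 4, max 33) hi=[39, 42, 47] (size 3, min 39) -> median=33
Step 8: insert 24 -> lo=[1, 23, 24, 31] (size 4, max 31) hi=[33, 39, 42, 47] (size 4, min 33) -> median=32
Step 9: insert 32 -> lo=[1, 23, 24, 31, 32] (size 5, max 32) hi=[33, 39, 42, 47] (size 4, min 33) -> median=32

Answer: 32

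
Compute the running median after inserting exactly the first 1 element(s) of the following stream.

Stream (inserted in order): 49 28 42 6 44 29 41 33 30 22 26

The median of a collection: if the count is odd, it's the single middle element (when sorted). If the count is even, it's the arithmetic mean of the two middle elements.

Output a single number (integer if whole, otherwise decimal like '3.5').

Answer: 49

Derivation:
Step 1: insert 49 -> lo=[49] (size 1, max 49) hi=[] (size 0) -> median=49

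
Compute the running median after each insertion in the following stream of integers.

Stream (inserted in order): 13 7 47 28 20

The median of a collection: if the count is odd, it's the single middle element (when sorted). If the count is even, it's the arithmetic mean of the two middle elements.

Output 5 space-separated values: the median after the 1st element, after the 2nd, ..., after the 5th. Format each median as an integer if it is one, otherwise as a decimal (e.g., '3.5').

Step 1: insert 13 -> lo=[13] (size 1, max 13) hi=[] (size 0) -> median=13
Step 2: insert 7 -> lo=[7] (size 1, max 7) hi=[13] (size 1, min 13) -> median=10
Step 3: insert 47 -> lo=[7, 13] (size 2, max 13) hi=[47] (size 1, min 47) -> median=13
Step 4: insert 28 -> lo=[7, 13] (size 2, max 13) hi=[28, 47] (size 2, min 28) -> median=20.5
Step 5: insert 20 -> lo=[7, 13, 20] (size 3, max 20) hi=[28, 47] (size 2, min 28) -> median=20

Answer: 13 10 13 20.5 20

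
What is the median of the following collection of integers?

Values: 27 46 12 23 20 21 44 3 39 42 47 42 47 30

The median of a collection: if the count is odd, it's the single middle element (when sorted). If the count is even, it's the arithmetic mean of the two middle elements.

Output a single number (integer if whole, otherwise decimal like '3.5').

Step 1: insert 27 -> lo=[27] (size 1, max 27) hi=[] (size 0) -> median=27
Step 2: insert 46 -> lo=[27] (size 1, max 27) hi=[46] (size 1, min 46) -> median=36.5
Step 3: insert 12 -> lo=[12, 27] (size 2, max 27) hi=[46] (size 1, min 46) -> median=27
Step 4: insert 23 -> lo=[12, 23] (size 2, max 23) hi=[27, 46] (size 2, min 27) -> median=25
Step 5: insert 20 -> lo=[12, 20, 23] (size 3, max 23) hi=[27, 46] (size 2, min 27) -> median=23
Step 6: insert 21 -> lo=[12, 20, 21] (size 3, max 21) hi=[23, 27, 46] (size 3, min 23) -> median=22
Step 7: insert 44 -> lo=[12, 20, 21, 23] (size 4, max 23) hi=[27, 44, 46] (size 3, min 27) -> median=23
Step 8: insert 3 -> lo=[3, 12, 20, 21] (size 4, max 21) hi=[23, 27, 44, 46] (size 4, min 23) -> median=22
Step 9: insert 39 -> lo=[3, 12, 20, 21, 23] (size 5, max 23) hi=[27, 39, 44, 46] (size 4, min 27) -> median=23
Step 10: insert 42 -> lo=[3, 12, 20, 21, 23] (size 5, max 23) hi=[27, 39, 42, 44, 46] (size 5, min 27) -> median=25
Step 11: insert 47 -> lo=[3, 12, 20, 21, 23, 27] (size 6, max 27) hi=[39, 42, 44, 46, 47] (size 5, min 39) -> median=27
Step 12: insert 42 -> lo=[3, 12, 20, 21, 23, 27] (size 6, max 27) hi=[39, 42, 42, 44, 46, 47] (size 6, min 39) -> median=33
Step 13: insert 47 -> lo=[3, 12, 20, 21, 23, 27, 39] (size 7, max 39) hi=[42, 42, 44, 46, 47, 47] (size 6, min 42) -> median=39
Step 14: insert 30 -> lo=[3, 12, 20, 21, 23, 27, 30] (size 7, max 30) hi=[39, 42, 42, 44, 46, 47, 47] (size 7, min 39) -> median=34.5

Answer: 34.5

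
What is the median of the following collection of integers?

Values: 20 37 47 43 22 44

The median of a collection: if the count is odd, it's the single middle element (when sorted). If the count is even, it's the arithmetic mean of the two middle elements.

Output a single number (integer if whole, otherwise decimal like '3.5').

Answer: 40

Derivation:
Step 1: insert 20 -> lo=[20] (size 1, max 20) hi=[] (size 0) -> median=20
Step 2: insert 37 -> lo=[20] (size 1, max 20) hi=[37] (size 1, min 37) -> median=28.5
Step 3: insert 47 -> lo=[20, 37] (size 2, max 37) hi=[47] (size 1, min 47) -> median=37
Step 4: insert 43 -> lo=[20, 37] (size 2, max 37) hi=[43, 47] (size 2, min 43) -> median=40
Step 5: insert 22 -> lo=[20, 22, 37] (size 3, max 37) hi=[43, 47] (size 2, min 43) -> median=37
Step 6: insert 44 -> lo=[20, 22, 37] (size 3, max 37) hi=[43, 44, 47] (size 3, min 43) -> median=40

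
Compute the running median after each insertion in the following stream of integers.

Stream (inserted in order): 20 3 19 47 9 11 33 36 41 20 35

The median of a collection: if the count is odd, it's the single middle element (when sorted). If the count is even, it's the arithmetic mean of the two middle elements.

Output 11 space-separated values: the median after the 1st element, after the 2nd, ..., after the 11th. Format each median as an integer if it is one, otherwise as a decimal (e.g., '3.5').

Answer: 20 11.5 19 19.5 19 15 19 19.5 20 20 20

Derivation:
Step 1: insert 20 -> lo=[20] (size 1, max 20) hi=[] (size 0) -> median=20
Step 2: insert 3 -> lo=[3] (size 1, max 3) hi=[20] (size 1, min 20) -> median=11.5
Step 3: insert 19 -> lo=[3, 19] (size 2, max 19) hi=[20] (size 1, min 20) -> median=19
Step 4: insert 47 -> lo=[3, 19] (size 2, max 19) hi=[20, 47] (size 2, min 20) -> median=19.5
Step 5: insert 9 -> lo=[3, 9, 19] (size 3, max 19) hi=[20, 47] (size 2, min 20) -> median=19
Step 6: insert 11 -> lo=[3, 9, 11] (size 3, max 11) hi=[19, 20, 47] (size 3, min 19) -> median=15
Step 7: insert 33 -> lo=[3, 9, 11, 19] (size 4, max 19) hi=[20, 33, 47] (size 3, min 20) -> median=19
Step 8: insert 36 -> lo=[3, 9, 11, 19] (size 4, max 19) hi=[20, 33, 36, 47] (size 4, min 20) -> median=19.5
Step 9: insert 41 -> lo=[3, 9, 11, 19, 20] (size 5, max 20) hi=[33, 36, 41, 47] (size 4, min 33) -> median=20
Step 10: insert 20 -> lo=[3, 9, 11, 19, 20] (size 5, max 20) hi=[20, 33, 36, 41, 47] (size 5, min 20) -> median=20
Step 11: insert 35 -> lo=[3, 9, 11, 19, 20, 20] (size 6, max 20) hi=[33, 35, 36, 41, 47] (size 5, min 33) -> median=20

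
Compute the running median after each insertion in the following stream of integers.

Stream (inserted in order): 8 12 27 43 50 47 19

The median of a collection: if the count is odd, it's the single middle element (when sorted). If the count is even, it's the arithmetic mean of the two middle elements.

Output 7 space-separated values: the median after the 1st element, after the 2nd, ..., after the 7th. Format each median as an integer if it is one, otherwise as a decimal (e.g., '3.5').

Answer: 8 10 12 19.5 27 35 27

Derivation:
Step 1: insert 8 -> lo=[8] (size 1, max 8) hi=[] (size 0) -> median=8
Step 2: insert 12 -> lo=[8] (size 1, max 8) hi=[12] (size 1, min 12) -> median=10
Step 3: insert 27 -> lo=[8, 12] (size 2, max 12) hi=[27] (size 1, min 27) -> median=12
Step 4: insert 43 -> lo=[8, 12] (size 2, max 12) hi=[27, 43] (size 2, min 27) -> median=19.5
Step 5: insert 50 -> lo=[8, 12, 27] (size 3, max 27) hi=[43, 50] (size 2, min 43) -> median=27
Step 6: insert 47 -> lo=[8, 12, 27] (size 3, max 27) hi=[43, 47, 50] (size 3, min 43) -> median=35
Step 7: insert 19 -> lo=[8, 12, 19, 27] (size 4, max 27) hi=[43, 47, 50] (size 3, min 43) -> median=27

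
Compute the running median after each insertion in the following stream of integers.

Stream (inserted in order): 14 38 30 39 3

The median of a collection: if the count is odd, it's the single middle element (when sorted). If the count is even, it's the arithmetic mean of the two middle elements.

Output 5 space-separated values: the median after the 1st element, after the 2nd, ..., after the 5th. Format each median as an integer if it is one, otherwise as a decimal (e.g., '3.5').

Step 1: insert 14 -> lo=[14] (size 1, max 14) hi=[] (size 0) -> median=14
Step 2: insert 38 -> lo=[14] (size 1, max 14) hi=[38] (size 1, min 38) -> median=26
Step 3: insert 30 -> lo=[14, 30] (size 2, max 30) hi=[38] (size 1, min 38) -> median=30
Step 4: insert 39 -> lo=[14, 30] (size 2, max 30) hi=[38, 39] (size 2, min 38) -> median=34
Step 5: insert 3 -> lo=[3, 14, 30] (size 3, max 30) hi=[38, 39] (size 2, min 38) -> median=30

Answer: 14 26 30 34 30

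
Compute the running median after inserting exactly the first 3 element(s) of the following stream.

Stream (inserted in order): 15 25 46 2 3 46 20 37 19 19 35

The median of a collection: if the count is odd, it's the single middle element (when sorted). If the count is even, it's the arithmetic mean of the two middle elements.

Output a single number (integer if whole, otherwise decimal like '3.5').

Step 1: insert 15 -> lo=[15] (size 1, max 15) hi=[] (size 0) -> median=15
Step 2: insert 25 -> lo=[15] (size 1, max 15) hi=[25] (size 1, min 25) -> median=20
Step 3: insert 46 -> lo=[15, 25] (size 2, max 25) hi=[46] (size 1, min 46) -> median=25

Answer: 25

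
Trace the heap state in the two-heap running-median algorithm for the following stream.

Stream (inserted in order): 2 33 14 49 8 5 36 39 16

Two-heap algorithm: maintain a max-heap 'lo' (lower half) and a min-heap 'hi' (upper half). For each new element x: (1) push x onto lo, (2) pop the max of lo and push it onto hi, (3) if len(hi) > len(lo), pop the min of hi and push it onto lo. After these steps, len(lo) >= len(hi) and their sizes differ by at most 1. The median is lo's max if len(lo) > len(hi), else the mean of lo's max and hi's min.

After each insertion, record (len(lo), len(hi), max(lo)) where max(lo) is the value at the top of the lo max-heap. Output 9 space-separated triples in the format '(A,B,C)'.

Step 1: insert 2 -> lo=[2] hi=[] -> (len(lo)=1, len(hi)=0, max(lo)=2)
Step 2: insert 33 -> lo=[2] hi=[33] -> (len(lo)=1, len(hi)=1, max(lo)=2)
Step 3: insert 14 -> lo=[2, 14] hi=[33] -> (len(lo)=2, len(hi)=1, max(lo)=14)
Step 4: insert 49 -> lo=[2, 14] hi=[33, 49] -> (len(lo)=2, len(hi)=2, max(lo)=14)
Step 5: insert 8 -> lo=[2, 8, 14] hi=[33, 49] -> (len(lo)=3, len(hi)=2, max(lo)=14)
Step 6: insert 5 -> lo=[2, 5, 8] hi=[14, 33, 49] -> (len(lo)=3, len(hi)=3, max(lo)=8)
Step 7: insert 36 -> lo=[2, 5, 8, 14] hi=[33, 36, 49] -> (len(lo)=4, len(hi)=3, max(lo)=14)
Step 8: insert 39 -> lo=[2, 5, 8, 14] hi=[33, 36, 39, 49] -> (len(lo)=4, len(hi)=4, max(lo)=14)
Step 9: insert 16 -> lo=[2, 5, 8, 14, 16] hi=[33, 36, 39, 49] -> (len(lo)=5, len(hi)=4, max(lo)=16)

Answer: (1,0,2) (1,1,2) (2,1,14) (2,2,14) (3,2,14) (3,3,8) (4,3,14) (4,4,14) (5,4,16)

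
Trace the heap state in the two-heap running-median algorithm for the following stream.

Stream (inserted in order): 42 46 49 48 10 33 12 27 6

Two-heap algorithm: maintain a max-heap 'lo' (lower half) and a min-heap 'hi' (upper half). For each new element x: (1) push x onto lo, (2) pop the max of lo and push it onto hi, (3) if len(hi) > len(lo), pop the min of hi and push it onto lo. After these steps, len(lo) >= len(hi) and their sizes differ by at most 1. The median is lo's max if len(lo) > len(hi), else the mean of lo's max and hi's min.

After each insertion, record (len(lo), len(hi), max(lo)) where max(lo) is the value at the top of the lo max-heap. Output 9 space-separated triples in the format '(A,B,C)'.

Answer: (1,0,42) (1,1,42) (2,1,46) (2,2,46) (3,2,46) (3,3,42) (4,3,42) (4,4,33) (5,4,33)

Derivation:
Step 1: insert 42 -> lo=[42] hi=[] -> (len(lo)=1, len(hi)=0, max(lo)=42)
Step 2: insert 46 -> lo=[42] hi=[46] -> (len(lo)=1, len(hi)=1, max(lo)=42)
Step 3: insert 49 -> lo=[42, 46] hi=[49] -> (len(lo)=2, len(hi)=1, max(lo)=46)
Step 4: insert 48 -> lo=[42, 46] hi=[48, 49] -> (len(lo)=2, len(hi)=2, max(lo)=46)
Step 5: insert 10 -> lo=[10, 42, 46] hi=[48, 49] -> (len(lo)=3, len(hi)=2, max(lo)=46)
Step 6: insert 33 -> lo=[10, 33, 42] hi=[46, 48, 49] -> (len(lo)=3, len(hi)=3, max(lo)=42)
Step 7: insert 12 -> lo=[10, 12, 33, 42] hi=[46, 48, 49] -> (len(lo)=4, len(hi)=3, max(lo)=42)
Step 8: insert 27 -> lo=[10, 12, 27, 33] hi=[42, 46, 48, 49] -> (len(lo)=4, len(hi)=4, max(lo)=33)
Step 9: insert 6 -> lo=[6, 10, 12, 27, 33] hi=[42, 46, 48, 49] -> (len(lo)=5, len(hi)=4, max(lo)=33)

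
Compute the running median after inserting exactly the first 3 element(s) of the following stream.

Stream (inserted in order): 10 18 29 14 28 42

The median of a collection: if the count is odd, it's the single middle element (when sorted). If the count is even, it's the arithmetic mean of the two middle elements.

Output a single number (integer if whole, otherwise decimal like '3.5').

Answer: 18

Derivation:
Step 1: insert 10 -> lo=[10] (size 1, max 10) hi=[] (size 0) -> median=10
Step 2: insert 18 -> lo=[10] (size 1, max 10) hi=[18] (size 1, min 18) -> median=14
Step 3: insert 29 -> lo=[10, 18] (size 2, max 18) hi=[29] (size 1, min 29) -> median=18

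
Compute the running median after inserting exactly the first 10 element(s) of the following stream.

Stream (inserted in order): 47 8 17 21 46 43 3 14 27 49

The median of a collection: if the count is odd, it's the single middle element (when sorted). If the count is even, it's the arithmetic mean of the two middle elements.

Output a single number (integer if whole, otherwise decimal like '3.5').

Step 1: insert 47 -> lo=[47] (size 1, max 47) hi=[] (size 0) -> median=47
Step 2: insert 8 -> lo=[8] (size 1, max 8) hi=[47] (size 1, min 47) -> median=27.5
Step 3: insert 17 -> lo=[8, 17] (size 2, max 17) hi=[47] (size 1, min 47) -> median=17
Step 4: insert 21 -> lo=[8, 17] (size 2, max 17) hi=[21, 47] (size 2, min 21) -> median=19
Step 5: insert 46 -> lo=[8, 17, 21] (size 3, max 21) hi=[46, 47] (size 2, min 46) -> median=21
Step 6: insert 43 -> lo=[8, 17, 21] (size 3, max 21) hi=[43, 46, 47] (size 3, min 43) -> median=32
Step 7: insert 3 -> lo=[3, 8, 17, 21] (size 4, max 21) hi=[43, 46, 47] (size 3, min 43) -> median=21
Step 8: insert 14 -> lo=[3, 8, 14, 17] (size 4, max 17) hi=[21, 43, 46, 47] (size 4, min 21) -> median=19
Step 9: insert 27 -> lo=[3, 8, 14, 17, 21] (size 5, max 21) hi=[27, 43, 46, 47] (size 4, min 27) -> median=21
Step 10: insert 49 -> lo=[3, 8, 14, 17, 21] (size 5, max 21) hi=[27, 43, 46, 47, 49] (size 5, min 27) -> median=24

Answer: 24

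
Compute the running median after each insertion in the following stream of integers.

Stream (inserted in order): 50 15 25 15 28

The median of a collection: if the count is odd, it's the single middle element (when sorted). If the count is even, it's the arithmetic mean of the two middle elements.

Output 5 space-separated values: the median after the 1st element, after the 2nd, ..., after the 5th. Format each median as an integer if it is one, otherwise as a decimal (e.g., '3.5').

Step 1: insert 50 -> lo=[50] (size 1, max 50) hi=[] (size 0) -> median=50
Step 2: insert 15 -> lo=[15] (size 1, max 15) hi=[50] (size 1, min 50) -> median=32.5
Step 3: insert 25 -> lo=[15, 25] (size 2, max 25) hi=[50] (size 1, min 50) -> median=25
Step 4: insert 15 -> lo=[15, 15] (size 2, max 15) hi=[25, 50] (size 2, min 25) -> median=20
Step 5: insert 28 -> lo=[15, 15, 25] (size 3, max 25) hi=[28, 50] (size 2, min 28) -> median=25

Answer: 50 32.5 25 20 25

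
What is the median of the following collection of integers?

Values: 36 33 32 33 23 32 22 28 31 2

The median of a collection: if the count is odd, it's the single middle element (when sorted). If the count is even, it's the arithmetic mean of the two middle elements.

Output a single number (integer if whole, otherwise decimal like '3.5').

Answer: 31.5

Derivation:
Step 1: insert 36 -> lo=[36] (size 1, max 36) hi=[] (size 0) -> median=36
Step 2: insert 33 -> lo=[33] (size 1, max 33) hi=[36] (size 1, min 36) -> median=34.5
Step 3: insert 32 -> lo=[32, 33] (size 2, max 33) hi=[36] (size 1, min 36) -> median=33
Step 4: insert 33 -> lo=[32, 33] (size 2, max 33) hi=[33, 36] (size 2, min 33) -> median=33
Step 5: insert 23 -> lo=[23, 32, 33] (size 3, max 33) hi=[33, 36] (size 2, min 33) -> median=33
Step 6: insert 32 -> lo=[23, 32, 32] (size 3, max 32) hi=[33, 33, 36] (size 3, min 33) -> median=32.5
Step 7: insert 22 -> lo=[22, 23, 32, 32] (size 4, max 32) hi=[33, 33, 36] (size 3, min 33) -> median=32
Step 8: insert 28 -> lo=[22, 23, 28, 32] (size 4, max 32) hi=[32, 33, 33, 36] (size 4, min 32) -> median=32
Step 9: insert 31 -> lo=[22, 23, 28, 31, 32] (size 5, max 32) hi=[32, 33, 33, 36] (size 4, min 32) -> median=32
Step 10: insert 2 -> lo=[2, 22, 23, 28, 31] (size 5, max 31) hi=[32, 32, 33, 33, 36] (size 5, min 32) -> median=31.5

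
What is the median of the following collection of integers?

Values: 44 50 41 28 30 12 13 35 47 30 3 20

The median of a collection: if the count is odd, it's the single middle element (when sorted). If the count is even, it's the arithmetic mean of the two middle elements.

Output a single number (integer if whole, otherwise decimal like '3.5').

Answer: 30

Derivation:
Step 1: insert 44 -> lo=[44] (size 1, max 44) hi=[] (size 0) -> median=44
Step 2: insert 50 -> lo=[44] (size 1, max 44) hi=[50] (size 1, min 50) -> median=47
Step 3: insert 41 -> lo=[41, 44] (size 2, max 44) hi=[50] (size 1, min 50) -> median=44
Step 4: insert 28 -> lo=[28, 41] (size 2, max 41) hi=[44, 50] (size 2, min 44) -> median=42.5
Step 5: insert 30 -> lo=[28, 30, 41] (size 3, max 41) hi=[44, 50] (size 2, min 44) -> median=41
Step 6: insert 12 -> lo=[12, 28, 30] (size 3, max 30) hi=[41, 44, 50] (size 3, min 41) -> median=35.5
Step 7: insert 13 -> lo=[12, 13, 28, 30] (size 4, max 30) hi=[41, 44, 50] (size 3, min 41) -> median=30
Step 8: insert 35 -> lo=[12, 13, 28, 30] (size 4, max 30) hi=[35, 41, 44, 50] (size 4, min 35) -> median=32.5
Step 9: insert 47 -> lo=[12, 13, 28, 30, 35] (size 5, max 35) hi=[41, 44, 47, 50] (size 4, min 41) -> median=35
Step 10: insert 30 -> lo=[12, 13, 28, 30, 30] (size 5, max 30) hi=[35, 41, 44, 47, 50] (size 5, min 35) -> median=32.5
Step 11: insert 3 -> lo=[3, 12, 13, 28, 30, 30] (size 6, max 30) hi=[35, 41, 44, 47, 50] (size 5, min 35) -> median=30
Step 12: insert 20 -> lo=[3, 12, 13, 20, 28, 30] (size 6, max 30) hi=[30, 35, 41, 44, 47, 50] (size 6, min 30) -> median=30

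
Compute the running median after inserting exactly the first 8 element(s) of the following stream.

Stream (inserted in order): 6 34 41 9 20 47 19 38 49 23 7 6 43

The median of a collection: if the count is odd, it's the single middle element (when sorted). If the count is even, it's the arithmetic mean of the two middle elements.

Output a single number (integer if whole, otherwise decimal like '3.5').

Step 1: insert 6 -> lo=[6] (size 1, max 6) hi=[] (size 0) -> median=6
Step 2: insert 34 -> lo=[6] (size 1, max 6) hi=[34] (size 1, min 34) -> median=20
Step 3: insert 41 -> lo=[6, 34] (size 2, max 34) hi=[41] (size 1, min 41) -> median=34
Step 4: insert 9 -> lo=[6, 9] (size 2, max 9) hi=[34, 41] (size 2, min 34) -> median=21.5
Step 5: insert 20 -> lo=[6, 9, 20] (size 3, max 20) hi=[34, 41] (size 2, min 34) -> median=20
Step 6: insert 47 -> lo=[6, 9, 20] (size 3, max 20) hi=[34, 41, 47] (size 3, min 34) -> median=27
Step 7: insert 19 -> lo=[6, 9, 19, 20] (size 4, max 20) hi=[34, 41, 47] (size 3, min 34) -> median=20
Step 8: insert 38 -> lo=[6, 9, 19, 20] (size 4, max 20) hi=[34, 38, 41, 47] (size 4, min 34) -> median=27

Answer: 27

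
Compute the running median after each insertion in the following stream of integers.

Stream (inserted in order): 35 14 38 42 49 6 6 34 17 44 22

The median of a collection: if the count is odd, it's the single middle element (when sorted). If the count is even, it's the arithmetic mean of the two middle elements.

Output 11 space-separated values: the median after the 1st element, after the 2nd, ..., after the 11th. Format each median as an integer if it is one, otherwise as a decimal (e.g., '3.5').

Answer: 35 24.5 35 36.5 38 36.5 35 34.5 34 34.5 34

Derivation:
Step 1: insert 35 -> lo=[35] (size 1, max 35) hi=[] (size 0) -> median=35
Step 2: insert 14 -> lo=[14] (size 1, max 14) hi=[35] (size 1, min 35) -> median=24.5
Step 3: insert 38 -> lo=[14, 35] (size 2, max 35) hi=[38] (size 1, min 38) -> median=35
Step 4: insert 42 -> lo=[14, 35] (size 2, max 35) hi=[38, 42] (size 2, min 38) -> median=36.5
Step 5: insert 49 -> lo=[14, 35, 38] (size 3, max 38) hi=[42, 49] (size 2, min 42) -> median=38
Step 6: insert 6 -> lo=[6, 14, 35] (size 3, max 35) hi=[38, 42, 49] (size 3, min 38) -> median=36.5
Step 7: insert 6 -> lo=[6, 6, 14, 35] (size 4, max 35) hi=[38, 42, 49] (size 3, min 38) -> median=35
Step 8: insert 34 -> lo=[6, 6, 14, 34] (size 4, max 34) hi=[35, 38, 42, 49] (size 4, min 35) -> median=34.5
Step 9: insert 17 -> lo=[6, 6, 14, 17, 34] (size 5, max 34) hi=[35, 38, 42, 49] (size 4, min 35) -> median=34
Step 10: insert 44 -> lo=[6, 6, 14, 17, 34] (size 5, max 34) hi=[35, 38, 42, 44, 49] (size 5, min 35) -> median=34.5
Step 11: insert 22 -> lo=[6, 6, 14, 17, 22, 34] (size 6, max 34) hi=[35, 38, 42, 44, 49] (size 5, min 35) -> median=34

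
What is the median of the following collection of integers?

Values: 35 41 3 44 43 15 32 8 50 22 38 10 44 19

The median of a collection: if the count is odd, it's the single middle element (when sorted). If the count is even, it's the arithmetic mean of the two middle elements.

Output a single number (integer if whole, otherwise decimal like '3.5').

Step 1: insert 35 -> lo=[35] (size 1, max 35) hi=[] (size 0) -> median=35
Step 2: insert 41 -> lo=[35] (size 1, max 35) hi=[41] (size 1, min 41) -> median=38
Step 3: insert 3 -> lo=[3, 35] (size 2, max 35) hi=[41] (size 1, min 41) -> median=35
Step 4: insert 44 -> lo=[3, 35] (size 2, max 35) hi=[41, 44] (size 2, min 41) -> median=38
Step 5: insert 43 -> lo=[3, 35, 41] (size 3, max 41) hi=[43, 44] (size 2, min 43) -> median=41
Step 6: insert 15 -> lo=[3, 15, 35] (size 3, max 35) hi=[41, 43, 44] (size 3, min 41) -> median=38
Step 7: insert 32 -> lo=[3, 15, 32, 35] (size 4, max 35) hi=[41, 43, 44] (size 3, min 41) -> median=35
Step 8: insert 8 -> lo=[3, 8, 15, 32] (size 4, max 32) hi=[35, 41, 43, 44] (size 4, min 35) -> median=33.5
Step 9: insert 50 -> lo=[3, 8, 15, 32, 35] (size 5, max 35) hi=[41, 43, 44, 50] (size 4, min 41) -> median=35
Step 10: insert 22 -> lo=[3, 8, 15, 22, 32] (size 5, max 32) hi=[35, 41, 43, 44, 50] (size 5, min 35) -> median=33.5
Step 11: insert 38 -> lo=[3, 8, 15, 22, 32, 35] (size 6, max 35) hi=[38, 41, 43, 44, 50] (size 5, min 38) -> median=35
Step 12: insert 10 -> lo=[3, 8, 10, 15, 22, 32] (size 6, max 32) hi=[35, 38, 41, 43, 44, 50] (size 6, min 35) -> median=33.5
Step 13: insert 44 -> lo=[3, 8, 10, 15, 22, 32, 35] (size 7, max 35) hi=[38, 41, 43, 44, 44, 50] (size 6, min 38) -> median=35
Step 14: insert 19 -> lo=[3, 8, 10, 15, 19, 22, 32] (size 7, max 32) hi=[35, 38, 41, 43, 44, 44, 50] (size 7, min 35) -> median=33.5

Answer: 33.5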